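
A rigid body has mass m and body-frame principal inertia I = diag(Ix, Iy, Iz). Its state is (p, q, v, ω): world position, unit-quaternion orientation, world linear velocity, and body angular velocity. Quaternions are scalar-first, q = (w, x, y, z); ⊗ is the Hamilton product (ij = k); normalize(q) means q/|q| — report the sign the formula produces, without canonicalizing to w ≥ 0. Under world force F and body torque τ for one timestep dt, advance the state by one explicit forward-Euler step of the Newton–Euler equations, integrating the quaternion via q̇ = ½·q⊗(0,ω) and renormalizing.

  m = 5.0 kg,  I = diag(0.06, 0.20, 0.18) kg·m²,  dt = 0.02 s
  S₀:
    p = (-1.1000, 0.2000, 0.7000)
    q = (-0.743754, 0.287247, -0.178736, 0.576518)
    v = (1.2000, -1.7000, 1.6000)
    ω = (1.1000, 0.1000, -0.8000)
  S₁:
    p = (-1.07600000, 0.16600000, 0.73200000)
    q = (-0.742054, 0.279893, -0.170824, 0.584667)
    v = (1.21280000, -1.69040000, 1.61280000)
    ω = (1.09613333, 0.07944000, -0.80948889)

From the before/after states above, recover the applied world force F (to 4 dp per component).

F = (3.2000, 2.4000, 3.2000)

velocity change Δv = (0.01280000, 0.00960000, 0.01280000)
F = m·Δv/dt = (3.2000, 2.4000, 3.2000)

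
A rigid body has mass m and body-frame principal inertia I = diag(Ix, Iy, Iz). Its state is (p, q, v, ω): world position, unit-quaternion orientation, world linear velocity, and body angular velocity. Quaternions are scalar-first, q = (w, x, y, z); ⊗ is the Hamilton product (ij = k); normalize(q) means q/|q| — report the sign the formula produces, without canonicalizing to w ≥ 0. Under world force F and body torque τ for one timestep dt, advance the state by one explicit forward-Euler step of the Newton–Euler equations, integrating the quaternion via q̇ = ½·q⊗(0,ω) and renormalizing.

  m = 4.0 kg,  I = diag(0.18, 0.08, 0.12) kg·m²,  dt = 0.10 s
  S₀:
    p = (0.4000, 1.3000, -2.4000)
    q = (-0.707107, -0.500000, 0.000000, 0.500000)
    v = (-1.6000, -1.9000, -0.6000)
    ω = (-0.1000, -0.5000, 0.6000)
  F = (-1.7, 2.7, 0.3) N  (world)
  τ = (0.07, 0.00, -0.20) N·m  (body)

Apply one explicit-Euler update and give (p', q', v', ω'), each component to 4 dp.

p' = (0.2400, 1.1100, -2.4600)
q' = (-0.7240, -0.4836, 0.0302, 0.4909)
v' = (-1.6425, -1.8325, -0.5925)
ω' = (-0.0544, -0.4955, 0.4375)

α = I⁻¹(τ − ω×Iω) = (0.4556, 0.0450, -1.6250)
ω' = ω + α·dt = (-0.0544, -0.4955, 0.4375)
2q̇ = q⊗(0,ω) = (-0.3500000, 0.3207107, 0.6035535, -0.1742642)
q' = normalize(q + ½dt·q⊗(0,ω)) = (-0.7240, -0.4836, 0.0302, 0.4909)
p + v·dt = (0.2400, 1.1100, -2.4600)
v' = v + a·dt = (-1.6425, -1.8325, -0.5925)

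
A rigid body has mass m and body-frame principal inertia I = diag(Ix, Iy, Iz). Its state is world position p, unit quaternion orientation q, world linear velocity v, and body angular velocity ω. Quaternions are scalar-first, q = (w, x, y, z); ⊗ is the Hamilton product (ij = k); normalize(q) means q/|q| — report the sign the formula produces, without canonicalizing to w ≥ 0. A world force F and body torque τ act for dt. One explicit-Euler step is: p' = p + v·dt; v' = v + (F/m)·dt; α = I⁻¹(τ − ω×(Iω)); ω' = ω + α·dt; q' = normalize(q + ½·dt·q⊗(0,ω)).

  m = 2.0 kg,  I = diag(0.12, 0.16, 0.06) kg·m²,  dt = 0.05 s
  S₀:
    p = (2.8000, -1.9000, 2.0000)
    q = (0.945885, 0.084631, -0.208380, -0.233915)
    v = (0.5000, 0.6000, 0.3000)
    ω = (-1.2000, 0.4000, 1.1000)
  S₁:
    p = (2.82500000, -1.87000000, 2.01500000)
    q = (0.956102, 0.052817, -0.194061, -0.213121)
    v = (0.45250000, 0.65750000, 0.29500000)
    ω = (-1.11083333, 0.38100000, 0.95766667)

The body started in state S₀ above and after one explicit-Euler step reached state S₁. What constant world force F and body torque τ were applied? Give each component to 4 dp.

F = (-1.9000, 2.3000, -0.2000)
τ = (0.1700, -0.1400, -0.1900)

velocity change Δv = (-0.04750000, 0.05750000, -0.00500000)
m·(v₁−v₀)/dt = (-1.9000, 2.3000, -0.2000)
Δω = ω₁−ω₀ = (0.08916667, -0.01900000, -0.14233333)
ω₀×(Iω₀) = (-0.0440, -0.0792, -0.0192)
I·α + gyro = (0.1700, -0.1400, -0.1900)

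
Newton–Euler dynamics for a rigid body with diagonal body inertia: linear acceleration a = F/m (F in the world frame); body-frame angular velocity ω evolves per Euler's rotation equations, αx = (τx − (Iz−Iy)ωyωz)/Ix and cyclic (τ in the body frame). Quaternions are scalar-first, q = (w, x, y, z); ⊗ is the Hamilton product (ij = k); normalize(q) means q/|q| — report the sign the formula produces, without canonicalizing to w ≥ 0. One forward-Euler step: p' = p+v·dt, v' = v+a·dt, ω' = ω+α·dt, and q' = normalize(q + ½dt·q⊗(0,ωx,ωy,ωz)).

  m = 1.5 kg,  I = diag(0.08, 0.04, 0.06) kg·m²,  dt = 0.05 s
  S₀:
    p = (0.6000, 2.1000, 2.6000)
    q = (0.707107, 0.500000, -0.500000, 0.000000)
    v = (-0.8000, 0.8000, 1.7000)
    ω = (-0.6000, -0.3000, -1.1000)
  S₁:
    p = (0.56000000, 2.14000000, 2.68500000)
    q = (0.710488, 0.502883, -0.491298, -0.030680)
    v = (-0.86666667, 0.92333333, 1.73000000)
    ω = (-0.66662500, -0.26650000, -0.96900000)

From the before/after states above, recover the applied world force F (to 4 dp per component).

v₁ − v₀ = (-0.06666667, 0.12333333, 0.03000000)
F = m·Δv/dt = (-2.0000, 3.7000, 0.9000)

F = (-2.0000, 3.7000, 0.9000)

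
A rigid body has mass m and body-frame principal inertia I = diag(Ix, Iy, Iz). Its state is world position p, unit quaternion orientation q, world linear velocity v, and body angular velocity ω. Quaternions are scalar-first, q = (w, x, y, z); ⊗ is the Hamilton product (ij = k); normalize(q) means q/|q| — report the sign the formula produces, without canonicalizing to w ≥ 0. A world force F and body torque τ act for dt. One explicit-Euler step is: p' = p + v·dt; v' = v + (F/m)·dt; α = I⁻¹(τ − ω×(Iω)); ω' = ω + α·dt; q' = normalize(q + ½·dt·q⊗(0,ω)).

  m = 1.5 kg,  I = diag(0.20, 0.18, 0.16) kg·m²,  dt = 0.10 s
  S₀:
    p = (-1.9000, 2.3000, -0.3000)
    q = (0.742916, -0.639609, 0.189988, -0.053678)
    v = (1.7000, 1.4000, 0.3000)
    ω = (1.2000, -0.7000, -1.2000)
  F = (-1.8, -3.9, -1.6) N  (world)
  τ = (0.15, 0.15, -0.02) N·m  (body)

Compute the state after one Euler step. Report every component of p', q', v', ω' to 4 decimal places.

p' = (-1.7300, 2.4400, -0.2700)
q' = (0.7814, -0.6058, 0.1219, -0.0869)
v' = (1.5800, 1.1400, 0.1933)
ω' = (1.2834, -0.5847, -1.2230)

precession coupling ω×(Iω) = (-0.0168, -0.0576, 0.0168)
angular accel α = (0.8340, 1.1533, -0.2300)
ω + α·dt = (1.2834, -0.5847, -1.2230)
2q̇ = q⊗(0,ω) = (0.8361088, 0.6259390, -1.3519856, -0.6717585)
q' = normalize(q + ½dt·q⊗(0,ω)) = (0.7814, -0.6058, 0.1219, -0.0869)
a = (-1.2000, -2.6000, -1.0667)
p' = p + v·dt = (-1.7300, 2.4400, -0.2700)
new velocity v' = (1.5800, 1.1400, 0.1933)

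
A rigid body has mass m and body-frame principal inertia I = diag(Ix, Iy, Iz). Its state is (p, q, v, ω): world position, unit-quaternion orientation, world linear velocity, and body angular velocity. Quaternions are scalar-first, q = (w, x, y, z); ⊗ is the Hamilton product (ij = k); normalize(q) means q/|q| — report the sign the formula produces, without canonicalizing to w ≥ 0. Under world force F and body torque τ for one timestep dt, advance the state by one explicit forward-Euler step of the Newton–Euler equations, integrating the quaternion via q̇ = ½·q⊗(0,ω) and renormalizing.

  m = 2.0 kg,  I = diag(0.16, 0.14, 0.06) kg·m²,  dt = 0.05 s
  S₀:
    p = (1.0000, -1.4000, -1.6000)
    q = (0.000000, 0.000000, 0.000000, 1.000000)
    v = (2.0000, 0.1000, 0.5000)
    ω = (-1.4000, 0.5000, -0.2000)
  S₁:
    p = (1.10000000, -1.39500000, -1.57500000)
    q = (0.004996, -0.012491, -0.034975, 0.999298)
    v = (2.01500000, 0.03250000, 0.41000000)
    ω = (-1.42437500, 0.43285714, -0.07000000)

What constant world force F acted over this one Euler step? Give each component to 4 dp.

velocity change Δv = (0.01500000, -0.06750000, -0.09000000)
applied force F = (0.6000, -2.7000, -3.6000)

F = (0.6000, -2.7000, -3.6000)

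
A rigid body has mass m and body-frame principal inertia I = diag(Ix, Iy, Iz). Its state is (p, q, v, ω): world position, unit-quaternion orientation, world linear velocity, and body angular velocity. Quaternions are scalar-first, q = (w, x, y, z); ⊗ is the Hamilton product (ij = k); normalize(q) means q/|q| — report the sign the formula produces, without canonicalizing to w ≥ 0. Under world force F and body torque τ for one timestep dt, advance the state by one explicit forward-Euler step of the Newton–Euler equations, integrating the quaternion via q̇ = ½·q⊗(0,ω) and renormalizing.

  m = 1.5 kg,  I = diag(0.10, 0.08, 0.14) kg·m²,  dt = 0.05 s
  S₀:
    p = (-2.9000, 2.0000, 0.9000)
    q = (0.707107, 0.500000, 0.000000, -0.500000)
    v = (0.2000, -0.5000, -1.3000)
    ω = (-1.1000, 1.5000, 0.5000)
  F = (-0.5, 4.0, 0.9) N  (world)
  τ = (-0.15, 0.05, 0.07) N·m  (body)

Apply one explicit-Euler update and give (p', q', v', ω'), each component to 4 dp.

p' = (-2.8900, 1.9750, 0.8350)
q' = (0.7263, 0.4987, 0.0340, -0.4719)
v' = (0.1833, -0.3667, -1.2700)
ω' = (-1.1975, 1.5175, 0.5132)

linear accel F/m = (-0.3333, 2.6667, 0.6000)
new position p' = (-2.8900, 1.9750, 0.8350)
new velocity v' = (0.1833, -0.3667, -1.2700)
gyro term ω×Iω = (0.0450, 0.0220, 0.0330)
angular accel α = (-1.9500, 0.3500, 0.2643)
new body rate ω' = (-1.1975, 1.5175, 0.5132)
q⊗(0,ω) = (0.8000000, -0.0278177, 1.3606605, 1.1035535)
q + ½dt·q⊗(0,ω), renormalized = (0.7263, 0.4987, 0.0340, -0.4719)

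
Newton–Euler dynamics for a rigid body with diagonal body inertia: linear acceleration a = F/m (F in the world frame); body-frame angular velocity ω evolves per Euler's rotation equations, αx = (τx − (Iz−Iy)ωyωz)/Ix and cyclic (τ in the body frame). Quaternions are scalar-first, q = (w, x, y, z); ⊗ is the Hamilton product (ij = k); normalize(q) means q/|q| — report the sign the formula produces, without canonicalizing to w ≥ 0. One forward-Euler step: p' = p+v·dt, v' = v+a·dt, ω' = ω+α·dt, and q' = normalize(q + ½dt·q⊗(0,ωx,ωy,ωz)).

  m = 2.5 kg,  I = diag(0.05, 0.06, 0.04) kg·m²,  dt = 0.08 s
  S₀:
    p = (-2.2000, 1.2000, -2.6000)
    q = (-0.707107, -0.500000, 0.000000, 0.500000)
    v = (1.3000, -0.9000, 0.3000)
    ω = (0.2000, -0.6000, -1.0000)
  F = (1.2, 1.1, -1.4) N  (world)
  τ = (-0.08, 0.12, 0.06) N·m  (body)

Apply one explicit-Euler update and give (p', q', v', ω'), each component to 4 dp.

a = F/m = (0.4800, 0.4400, -0.5600)
p + v·dt = (-2.0960, 1.1280, -2.5760)
v + (F/m)dt = (1.3384, -0.8648, 0.2552)
gyro term ω×Iω = (-0.0120, -0.0020, -0.0012)
(τ − ω×Iω)/I = (-1.3600, 2.0333, 1.5300)
ω' = ω + α·dt = (0.0912, -0.4373, -0.8776)
Hamilton product q⊗(0,ω) = (0.6000000, 0.1585786, 0.0242642, 1.0071070)
q' = normalize(q + ½dt·q⊗(0,ω)) = (-0.6823, -0.4931, 0.0010, 0.5397)

p' = (-2.0960, 1.1280, -2.5760)
q' = (-0.6823, -0.4931, 0.0010, 0.5397)
v' = (1.3384, -0.8648, 0.2552)
ω' = (0.0912, -0.4373, -0.8776)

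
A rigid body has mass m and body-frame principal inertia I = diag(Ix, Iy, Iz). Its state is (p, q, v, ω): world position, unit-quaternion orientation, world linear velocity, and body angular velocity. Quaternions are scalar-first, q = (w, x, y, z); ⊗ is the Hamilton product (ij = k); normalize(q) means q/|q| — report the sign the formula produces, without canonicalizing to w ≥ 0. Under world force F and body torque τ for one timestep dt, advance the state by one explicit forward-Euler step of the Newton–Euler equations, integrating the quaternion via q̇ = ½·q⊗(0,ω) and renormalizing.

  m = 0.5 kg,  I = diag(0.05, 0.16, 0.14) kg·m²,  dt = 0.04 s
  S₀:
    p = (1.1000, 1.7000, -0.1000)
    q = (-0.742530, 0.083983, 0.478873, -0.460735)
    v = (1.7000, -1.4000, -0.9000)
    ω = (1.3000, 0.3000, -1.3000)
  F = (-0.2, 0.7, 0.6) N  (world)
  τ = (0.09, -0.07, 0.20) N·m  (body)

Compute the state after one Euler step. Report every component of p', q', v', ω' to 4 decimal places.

α = I⁻¹(τ − ω×Iω) = (1.6440, -1.3881, 1.1221)
ω' = ω + α·dt = (1.3658, 0.2445, -1.2551)
Hamilton product q⊗(0,ω) = (-0.8517953, -1.4496034, -0.7125366, 0.3679490)
q + ½dt·q⊗(0,ω), renormalized = (-0.7590, 0.0550, 0.4643, -0.4531)
p + v·dt = (1.1680, 1.6440, -0.1360)
v + (F/m)dt = (1.6840, -1.3440, -0.8520)

p' = (1.1680, 1.6440, -0.1360)
q' = (-0.7590, 0.0550, 0.4643, -0.4531)
v' = (1.6840, -1.3440, -0.8520)
ω' = (1.3658, 0.2445, -1.2551)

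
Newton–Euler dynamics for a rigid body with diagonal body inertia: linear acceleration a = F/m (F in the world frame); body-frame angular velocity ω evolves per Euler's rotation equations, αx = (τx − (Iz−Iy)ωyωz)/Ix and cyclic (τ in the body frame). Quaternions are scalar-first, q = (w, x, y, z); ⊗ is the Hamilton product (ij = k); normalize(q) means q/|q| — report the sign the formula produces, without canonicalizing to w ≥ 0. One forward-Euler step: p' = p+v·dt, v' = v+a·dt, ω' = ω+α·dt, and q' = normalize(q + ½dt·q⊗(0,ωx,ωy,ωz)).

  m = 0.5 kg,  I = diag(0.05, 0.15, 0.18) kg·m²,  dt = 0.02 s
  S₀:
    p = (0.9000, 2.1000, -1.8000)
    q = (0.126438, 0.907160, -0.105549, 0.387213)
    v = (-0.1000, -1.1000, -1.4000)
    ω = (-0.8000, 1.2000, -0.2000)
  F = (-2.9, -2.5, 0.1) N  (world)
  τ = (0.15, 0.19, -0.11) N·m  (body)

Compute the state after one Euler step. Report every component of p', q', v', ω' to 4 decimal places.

p' = (0.8980, 2.0780, -1.8280)
q' = (0.1357, 0.9016, -0.1053, 0.3970)
v' = (-0.2160, -1.2000, -1.3960)
ω' = (-0.7371, 1.2281, -0.2016)

ω×(Iω) gyroscopic = (-0.0072, -0.0208, -0.0960)
angular accel α = (3.1440, 1.4053, -0.0778)
new body rate ω' = (-0.7371, 1.2281, -0.2016)
q⊗(0,ω) = (0.9298294, -0.5446962, 0.0233872, 0.9788652)
updated quaternion q' = (0.1357, 0.9016, -0.1053, 0.3970)
a = F/m = (-5.8000, -5.0000, 0.2000)
new position p' = (0.8980, 2.0780, -1.8280)
new velocity v' = (-0.2160, -1.2000, -1.3960)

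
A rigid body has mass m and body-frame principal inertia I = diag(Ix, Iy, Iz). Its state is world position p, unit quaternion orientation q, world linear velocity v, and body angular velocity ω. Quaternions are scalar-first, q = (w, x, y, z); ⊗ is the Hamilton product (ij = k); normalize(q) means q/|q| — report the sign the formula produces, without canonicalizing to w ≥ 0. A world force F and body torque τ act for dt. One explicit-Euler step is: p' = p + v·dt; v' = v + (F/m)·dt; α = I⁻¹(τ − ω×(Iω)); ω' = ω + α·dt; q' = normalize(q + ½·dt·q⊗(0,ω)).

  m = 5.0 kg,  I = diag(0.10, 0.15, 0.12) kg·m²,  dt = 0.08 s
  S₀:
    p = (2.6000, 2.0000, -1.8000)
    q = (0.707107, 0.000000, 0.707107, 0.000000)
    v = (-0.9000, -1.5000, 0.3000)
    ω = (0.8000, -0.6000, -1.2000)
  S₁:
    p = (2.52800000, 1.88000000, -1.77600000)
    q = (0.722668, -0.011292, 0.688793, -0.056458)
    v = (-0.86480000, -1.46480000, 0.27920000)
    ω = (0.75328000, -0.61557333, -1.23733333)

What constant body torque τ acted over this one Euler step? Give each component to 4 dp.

ω₁ − ω₀ = (-0.04672000, -0.01557333, -0.03733333)
precession coupling = (-0.0216, 0.0192, -0.0240)
applied torque τ = (-0.0800, -0.0100, -0.0800)

τ = (-0.0800, -0.0100, -0.0800)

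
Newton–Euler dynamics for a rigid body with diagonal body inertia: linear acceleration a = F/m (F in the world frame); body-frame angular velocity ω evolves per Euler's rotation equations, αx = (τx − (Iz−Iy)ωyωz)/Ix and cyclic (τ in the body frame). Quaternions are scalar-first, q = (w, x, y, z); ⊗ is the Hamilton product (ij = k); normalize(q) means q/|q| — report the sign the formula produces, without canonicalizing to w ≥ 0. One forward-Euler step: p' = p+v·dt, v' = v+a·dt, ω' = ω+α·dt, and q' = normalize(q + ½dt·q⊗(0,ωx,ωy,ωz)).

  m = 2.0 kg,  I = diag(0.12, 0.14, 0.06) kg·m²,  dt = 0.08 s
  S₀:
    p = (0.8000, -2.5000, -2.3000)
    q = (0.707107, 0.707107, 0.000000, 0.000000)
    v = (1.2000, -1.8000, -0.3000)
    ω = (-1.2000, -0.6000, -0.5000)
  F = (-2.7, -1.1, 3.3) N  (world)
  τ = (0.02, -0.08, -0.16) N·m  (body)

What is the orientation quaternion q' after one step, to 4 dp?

Hamilton product q⊗(0,ω) = (0.8485284, -0.8485284, -0.0707107, -0.7778177)
updated quaternion q' = (0.7398, 0.6721, -0.0028, -0.0311)

q' = (0.7398, 0.6721, -0.0028, -0.0311)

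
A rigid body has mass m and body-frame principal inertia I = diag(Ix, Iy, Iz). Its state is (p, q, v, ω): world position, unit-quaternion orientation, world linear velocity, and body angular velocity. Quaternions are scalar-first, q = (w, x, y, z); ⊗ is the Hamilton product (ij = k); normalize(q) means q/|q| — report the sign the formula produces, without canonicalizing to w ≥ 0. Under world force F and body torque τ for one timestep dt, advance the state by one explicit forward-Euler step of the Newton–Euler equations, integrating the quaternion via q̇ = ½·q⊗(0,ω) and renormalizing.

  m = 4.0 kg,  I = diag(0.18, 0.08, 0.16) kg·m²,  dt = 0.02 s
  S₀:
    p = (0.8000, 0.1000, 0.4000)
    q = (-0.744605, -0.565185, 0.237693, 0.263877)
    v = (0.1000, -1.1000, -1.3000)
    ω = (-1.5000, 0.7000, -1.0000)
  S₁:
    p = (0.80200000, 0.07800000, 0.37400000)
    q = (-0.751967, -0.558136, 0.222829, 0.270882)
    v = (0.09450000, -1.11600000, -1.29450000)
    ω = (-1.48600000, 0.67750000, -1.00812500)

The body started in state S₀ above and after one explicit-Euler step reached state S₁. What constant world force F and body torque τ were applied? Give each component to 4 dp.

F = (-1.1000, -3.2000, 1.1000)
τ = (0.0700, -0.0600, 0.0400)

Δω = ω₁−ω₀ = (0.01400000, -0.02250000, -0.00812500)
applied torque τ = (0.0700, -0.0600, 0.0400)
Δv = v₁−v₀ = (-0.00550000, -0.01600000, 0.00550000)
m·(v₁−v₀)/dt = (-1.1000, -3.2000, 1.1000)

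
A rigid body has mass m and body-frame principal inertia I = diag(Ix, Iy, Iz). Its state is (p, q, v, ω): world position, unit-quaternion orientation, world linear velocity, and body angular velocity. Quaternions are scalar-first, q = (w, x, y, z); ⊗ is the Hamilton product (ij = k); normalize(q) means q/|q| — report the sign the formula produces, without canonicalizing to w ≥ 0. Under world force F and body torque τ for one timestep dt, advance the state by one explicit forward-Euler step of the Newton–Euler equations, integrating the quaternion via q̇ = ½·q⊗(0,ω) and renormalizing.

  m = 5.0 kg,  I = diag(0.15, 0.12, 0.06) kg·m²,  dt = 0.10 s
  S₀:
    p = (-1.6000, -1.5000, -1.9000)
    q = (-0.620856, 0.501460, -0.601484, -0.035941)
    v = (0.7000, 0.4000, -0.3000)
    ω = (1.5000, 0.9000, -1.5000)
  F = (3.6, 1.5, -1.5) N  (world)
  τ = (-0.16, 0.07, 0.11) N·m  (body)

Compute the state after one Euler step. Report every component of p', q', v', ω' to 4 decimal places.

p' = (-1.5300, -1.4600, -1.9300)
q' = (-0.6299, 0.4983, -0.5906, 0.0778)
v' = (0.7720, 0.4300, -0.3300)
ω' = (1.3393, 1.1271, -1.2492)

a = F/m = (0.7200, 0.3000, -0.3000)
p + v·dt = (-1.5300, -1.4600, -1.9300)
new velocity v' = (0.7720, 0.4300, -0.3300)
angular accel α = (-1.6067, 2.2708, 2.5083)
new body rate ω' = (1.3393, 1.1271, -1.2492)
2q̇ = q⊗(0,ω) = (-0.2647659, 0.0032889, 0.1395081, 2.2848240)
updated quaternion q' = (-0.6299, 0.4983, -0.5906, 0.0778)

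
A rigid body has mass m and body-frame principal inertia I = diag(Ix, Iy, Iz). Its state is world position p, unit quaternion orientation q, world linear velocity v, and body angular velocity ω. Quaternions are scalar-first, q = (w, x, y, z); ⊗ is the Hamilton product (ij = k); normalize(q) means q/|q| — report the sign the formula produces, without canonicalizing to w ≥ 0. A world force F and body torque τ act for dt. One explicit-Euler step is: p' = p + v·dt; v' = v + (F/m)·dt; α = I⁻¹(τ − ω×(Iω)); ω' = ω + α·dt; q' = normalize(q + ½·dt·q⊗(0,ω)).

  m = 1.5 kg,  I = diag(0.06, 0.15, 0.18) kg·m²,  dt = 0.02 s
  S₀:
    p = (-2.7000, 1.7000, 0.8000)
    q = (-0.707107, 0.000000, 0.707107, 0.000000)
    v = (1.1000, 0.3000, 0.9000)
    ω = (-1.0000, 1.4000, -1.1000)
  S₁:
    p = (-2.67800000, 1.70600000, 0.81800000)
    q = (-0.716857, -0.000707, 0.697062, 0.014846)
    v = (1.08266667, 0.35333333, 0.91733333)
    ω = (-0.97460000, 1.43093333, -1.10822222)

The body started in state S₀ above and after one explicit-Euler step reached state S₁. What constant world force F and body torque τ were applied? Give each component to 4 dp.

Δv = v₁−v₀ = (-0.01733333, 0.05333333, 0.01733333)
applied force F = (-1.3000, 4.0000, 1.3000)
ω₁ − ω₀ = (0.02540000, 0.03093333, -0.00822222)
I·α + gyro = (0.0300, 0.1000, -0.2000)

F = (-1.3000, 4.0000, 1.3000)
τ = (0.0300, 0.1000, -0.2000)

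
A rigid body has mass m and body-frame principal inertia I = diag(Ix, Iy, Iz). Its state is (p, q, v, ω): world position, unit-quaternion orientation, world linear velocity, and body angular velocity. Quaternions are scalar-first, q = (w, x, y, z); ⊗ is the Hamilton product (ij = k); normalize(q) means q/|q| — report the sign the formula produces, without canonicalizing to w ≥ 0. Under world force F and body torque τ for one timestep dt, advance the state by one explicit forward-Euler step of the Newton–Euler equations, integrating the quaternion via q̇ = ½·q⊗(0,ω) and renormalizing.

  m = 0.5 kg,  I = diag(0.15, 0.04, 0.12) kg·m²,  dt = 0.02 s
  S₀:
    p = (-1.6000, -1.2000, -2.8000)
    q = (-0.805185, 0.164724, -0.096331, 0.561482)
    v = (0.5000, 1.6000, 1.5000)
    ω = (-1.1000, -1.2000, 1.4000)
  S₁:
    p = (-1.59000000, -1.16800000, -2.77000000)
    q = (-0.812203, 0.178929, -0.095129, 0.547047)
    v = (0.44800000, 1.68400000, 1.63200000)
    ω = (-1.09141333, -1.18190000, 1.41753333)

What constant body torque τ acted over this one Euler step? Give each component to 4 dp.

τ = (-0.0700, -0.0100, -0.0400)

rate change Δω = (0.00858667, 0.01810000, 0.01753333)
ω₀×(Iω₀) = (-0.1344, -0.0462, -0.1452)
τ = I·(Δω/dt) + ω₀×(Iω₀) = (-0.0700, -0.0100, -0.0400)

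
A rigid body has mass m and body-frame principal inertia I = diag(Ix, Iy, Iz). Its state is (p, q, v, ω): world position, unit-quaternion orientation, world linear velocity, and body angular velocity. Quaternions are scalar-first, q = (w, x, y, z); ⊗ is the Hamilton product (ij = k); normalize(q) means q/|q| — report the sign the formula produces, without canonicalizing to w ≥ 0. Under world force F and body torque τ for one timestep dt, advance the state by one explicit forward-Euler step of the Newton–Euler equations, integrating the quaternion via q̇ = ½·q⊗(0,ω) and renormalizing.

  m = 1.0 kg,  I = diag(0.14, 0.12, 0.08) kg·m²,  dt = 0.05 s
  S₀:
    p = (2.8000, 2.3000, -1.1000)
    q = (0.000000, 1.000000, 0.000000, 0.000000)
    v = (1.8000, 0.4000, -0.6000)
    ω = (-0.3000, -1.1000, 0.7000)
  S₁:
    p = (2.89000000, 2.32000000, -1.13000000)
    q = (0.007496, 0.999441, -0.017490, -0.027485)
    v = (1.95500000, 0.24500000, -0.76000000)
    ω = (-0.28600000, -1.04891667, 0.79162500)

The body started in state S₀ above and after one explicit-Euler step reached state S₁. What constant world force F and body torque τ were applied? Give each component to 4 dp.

rate change Δω = (0.01400000, 0.05108333, 0.09162500)
precession coupling = (0.0308, -0.0126, -0.0066)
applied torque τ = (0.0700, 0.1100, 0.1400)
velocity change Δv = (0.15500000, -0.15500000, -0.16000000)
applied force F = (3.1000, -3.1000, -3.2000)

F = (3.1000, -3.1000, -3.2000)
τ = (0.0700, 0.1100, 0.1400)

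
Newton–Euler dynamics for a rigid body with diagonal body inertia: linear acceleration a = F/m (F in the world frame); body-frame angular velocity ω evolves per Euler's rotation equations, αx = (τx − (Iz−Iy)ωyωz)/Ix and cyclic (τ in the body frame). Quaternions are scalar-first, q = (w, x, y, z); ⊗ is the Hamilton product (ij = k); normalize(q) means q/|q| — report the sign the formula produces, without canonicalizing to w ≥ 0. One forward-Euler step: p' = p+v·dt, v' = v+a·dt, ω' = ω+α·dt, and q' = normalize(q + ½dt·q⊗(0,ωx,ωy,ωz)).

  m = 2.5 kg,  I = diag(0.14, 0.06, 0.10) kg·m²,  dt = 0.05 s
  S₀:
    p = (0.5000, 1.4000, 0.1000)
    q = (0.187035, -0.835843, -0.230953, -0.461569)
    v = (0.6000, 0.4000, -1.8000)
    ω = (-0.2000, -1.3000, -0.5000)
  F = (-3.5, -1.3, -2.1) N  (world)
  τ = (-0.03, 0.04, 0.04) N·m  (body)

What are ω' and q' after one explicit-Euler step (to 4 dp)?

angular accel α = (-0.4000, 0.6000, 0.6080)
ω' = ω + α·dt = (-0.2200, -1.2700, -0.4696)
2q̇ = q⊗(0,ω) = (-0.6981920, -0.5219702, -0.5687532, 0.9468878)
updated quaternion q' = (0.1695, -0.8484, -0.2450, -0.4376)

ω' = (-0.2200, -1.2700, -0.4696)
q' = (0.1695, -0.8484, -0.2450, -0.4376)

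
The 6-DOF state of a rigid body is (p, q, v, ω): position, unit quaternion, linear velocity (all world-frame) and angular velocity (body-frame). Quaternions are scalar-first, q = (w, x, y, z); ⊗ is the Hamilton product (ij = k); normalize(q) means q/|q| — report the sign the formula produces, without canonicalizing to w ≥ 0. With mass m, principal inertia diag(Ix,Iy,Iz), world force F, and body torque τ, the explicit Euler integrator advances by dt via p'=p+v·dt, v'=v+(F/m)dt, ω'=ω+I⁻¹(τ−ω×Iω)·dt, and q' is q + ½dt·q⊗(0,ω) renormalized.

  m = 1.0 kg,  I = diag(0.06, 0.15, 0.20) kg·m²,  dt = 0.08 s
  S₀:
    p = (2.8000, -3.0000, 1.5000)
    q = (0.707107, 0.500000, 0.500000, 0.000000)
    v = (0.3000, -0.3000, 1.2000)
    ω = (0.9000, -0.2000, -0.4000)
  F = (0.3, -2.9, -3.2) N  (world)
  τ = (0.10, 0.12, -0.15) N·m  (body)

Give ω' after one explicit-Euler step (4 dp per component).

α = I⁻¹(τ − ω×Iω) = (1.6000, 0.4640, -0.6690)
ω' = ω + α·dt = (1.0280, -0.1629, -0.4535)

ω' = (1.0280, -0.1629, -0.4535)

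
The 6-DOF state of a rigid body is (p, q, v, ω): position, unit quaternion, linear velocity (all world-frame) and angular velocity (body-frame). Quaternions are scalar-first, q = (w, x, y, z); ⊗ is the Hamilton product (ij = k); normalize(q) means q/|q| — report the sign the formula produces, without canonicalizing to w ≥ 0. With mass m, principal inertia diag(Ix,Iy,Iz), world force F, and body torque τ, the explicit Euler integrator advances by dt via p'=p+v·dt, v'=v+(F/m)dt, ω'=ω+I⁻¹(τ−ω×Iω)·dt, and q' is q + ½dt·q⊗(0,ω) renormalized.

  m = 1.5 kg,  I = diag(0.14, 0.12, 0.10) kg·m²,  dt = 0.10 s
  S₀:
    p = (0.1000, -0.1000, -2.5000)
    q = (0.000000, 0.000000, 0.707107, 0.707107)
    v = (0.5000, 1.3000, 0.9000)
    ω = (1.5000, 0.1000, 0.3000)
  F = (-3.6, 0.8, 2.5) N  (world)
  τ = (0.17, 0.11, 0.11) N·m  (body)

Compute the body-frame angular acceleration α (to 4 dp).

ω×(Iω) gyroscopic = (-0.0006, 0.0180, -0.0030)
angular accel α = (1.2186, 0.7667, 1.1300)

α = (1.2186, 0.7667, 1.1300)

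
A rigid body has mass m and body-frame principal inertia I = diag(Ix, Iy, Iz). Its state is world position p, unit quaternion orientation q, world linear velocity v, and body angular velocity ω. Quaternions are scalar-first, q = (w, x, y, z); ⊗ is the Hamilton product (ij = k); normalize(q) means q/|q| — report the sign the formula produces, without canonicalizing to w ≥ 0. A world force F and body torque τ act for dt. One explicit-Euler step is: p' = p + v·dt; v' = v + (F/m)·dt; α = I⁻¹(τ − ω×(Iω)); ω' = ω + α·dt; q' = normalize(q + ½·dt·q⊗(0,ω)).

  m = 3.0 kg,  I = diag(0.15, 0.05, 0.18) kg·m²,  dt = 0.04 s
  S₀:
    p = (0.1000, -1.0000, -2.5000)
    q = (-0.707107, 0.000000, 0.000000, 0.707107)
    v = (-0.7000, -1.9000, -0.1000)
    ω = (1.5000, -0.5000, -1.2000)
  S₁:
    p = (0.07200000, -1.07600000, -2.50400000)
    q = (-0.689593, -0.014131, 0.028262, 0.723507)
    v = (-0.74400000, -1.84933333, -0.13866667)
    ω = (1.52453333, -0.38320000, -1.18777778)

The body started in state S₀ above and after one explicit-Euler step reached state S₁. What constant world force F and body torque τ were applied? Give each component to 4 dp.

Δv = v₁−v₀ = (-0.04400000, 0.05066667, -0.03866667)
F = m·Δv/dt = (-3.3000, 3.8000, -2.9000)
rate change Δω = (0.02453333, 0.11680000, 0.01222222)
ω₀×(Iω₀) = (0.0780, 0.0540, 0.0750)
τ = I·(Δω/dt) + ω₀×(Iω₀) = (0.1700, 0.2000, 0.1300)

F = (-3.3000, 3.8000, -2.9000)
τ = (0.1700, 0.2000, 0.1300)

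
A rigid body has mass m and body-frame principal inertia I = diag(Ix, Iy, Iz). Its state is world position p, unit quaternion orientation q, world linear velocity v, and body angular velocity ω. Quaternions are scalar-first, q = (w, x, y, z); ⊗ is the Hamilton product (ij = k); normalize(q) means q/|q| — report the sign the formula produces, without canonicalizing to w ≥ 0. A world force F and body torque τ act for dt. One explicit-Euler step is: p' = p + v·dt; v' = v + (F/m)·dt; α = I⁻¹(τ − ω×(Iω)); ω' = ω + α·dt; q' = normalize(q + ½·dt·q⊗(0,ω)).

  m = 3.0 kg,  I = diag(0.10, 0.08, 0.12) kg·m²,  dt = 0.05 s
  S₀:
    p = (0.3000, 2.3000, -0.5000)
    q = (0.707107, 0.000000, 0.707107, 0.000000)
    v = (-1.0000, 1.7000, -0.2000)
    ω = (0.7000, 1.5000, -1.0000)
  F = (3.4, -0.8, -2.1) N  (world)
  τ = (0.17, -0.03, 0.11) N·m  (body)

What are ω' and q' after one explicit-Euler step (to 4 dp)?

precession coupling ω×(Iω) = (-0.0600, 0.0140, -0.0210)
α = I⁻¹(τ − ω×Iω) = (2.3000, -0.5500, 1.0917)
ω' = ω + α·dt = (0.8150, 1.4725, -0.9454)
Hamilton product q⊗(0,ω) = (-1.0606605, -0.2121321, 1.0606605, -1.2020819)
updated quaternion q' = (0.6798, -0.0053, 0.7328, -0.0300)

ω' = (0.8150, 1.4725, -0.9454)
q' = (0.6798, -0.0053, 0.7328, -0.0300)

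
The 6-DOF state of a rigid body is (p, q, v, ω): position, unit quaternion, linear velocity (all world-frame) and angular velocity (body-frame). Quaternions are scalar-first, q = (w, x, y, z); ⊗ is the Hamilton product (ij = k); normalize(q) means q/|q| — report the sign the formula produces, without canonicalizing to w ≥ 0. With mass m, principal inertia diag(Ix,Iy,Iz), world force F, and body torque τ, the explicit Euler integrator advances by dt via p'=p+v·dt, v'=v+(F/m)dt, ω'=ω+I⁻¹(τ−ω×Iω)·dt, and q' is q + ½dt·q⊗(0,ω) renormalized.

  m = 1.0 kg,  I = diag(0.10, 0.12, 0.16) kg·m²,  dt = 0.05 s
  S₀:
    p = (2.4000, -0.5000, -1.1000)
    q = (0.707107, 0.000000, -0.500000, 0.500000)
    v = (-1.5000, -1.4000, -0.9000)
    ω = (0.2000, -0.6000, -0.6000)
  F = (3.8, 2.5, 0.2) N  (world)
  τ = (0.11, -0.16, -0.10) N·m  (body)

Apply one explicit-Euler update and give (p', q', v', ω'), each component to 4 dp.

a = (3.8000, 2.5000, 0.2000)
new position p' = (2.3250, -0.5700, -1.1450)
v' = v + a·dt = (-1.3100, -1.2750, -0.8900)
(τ − ω×Iω)/I = (0.9560, -1.3933, -0.6100)
ω' = ω + α·dt = (0.2478, -0.6697, -0.6305)
q⊗(0,ω) = (0.0000000, 0.7414214, -0.3242642, -0.3242642)
updated quaternion q' = (0.7069, 0.0185, -0.5080, 0.4918)

p' = (2.3250, -0.5700, -1.1450)
q' = (0.7069, 0.0185, -0.5080, 0.4918)
v' = (-1.3100, -1.2750, -0.8900)
ω' = (0.2478, -0.6697, -0.6305)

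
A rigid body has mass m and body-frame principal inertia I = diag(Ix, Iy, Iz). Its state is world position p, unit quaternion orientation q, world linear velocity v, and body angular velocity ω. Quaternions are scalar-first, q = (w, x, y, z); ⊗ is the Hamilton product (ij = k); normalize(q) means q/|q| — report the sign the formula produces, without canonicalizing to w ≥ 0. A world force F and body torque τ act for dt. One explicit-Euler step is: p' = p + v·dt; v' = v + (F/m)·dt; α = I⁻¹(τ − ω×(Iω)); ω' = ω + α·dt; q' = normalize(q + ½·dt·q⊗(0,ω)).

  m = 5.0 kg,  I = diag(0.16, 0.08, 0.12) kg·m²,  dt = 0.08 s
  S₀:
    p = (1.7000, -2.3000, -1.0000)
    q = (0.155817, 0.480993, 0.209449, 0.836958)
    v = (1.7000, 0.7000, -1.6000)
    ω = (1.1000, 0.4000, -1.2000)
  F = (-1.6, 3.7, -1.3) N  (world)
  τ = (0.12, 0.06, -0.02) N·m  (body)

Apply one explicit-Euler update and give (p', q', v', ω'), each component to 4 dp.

p + v·dt = (1.8360, -2.2440, -1.1280)
v + (F/m)dt = (1.6744, 0.7592, -1.6208)
gyro term ω×Iω = (-0.0192, -0.0528, -0.0352)
α = I⁻¹(τ − ω×Iω) = (0.8700, 1.4100, 0.1267)
ω + α·dt = (1.1696, 0.5128, -1.1899)
2q̇ = q⊗(0,ω) = (0.3914777, -0.4147233, 1.5601722, -0.2249771)
updated quaternion q' = (0.1711, 0.4634, 0.2712, 0.8261)

p' = (1.8360, -2.2440, -1.1280)
q' = (0.1711, 0.4634, 0.2712, 0.8261)
v' = (1.6744, 0.7592, -1.6208)
ω' = (1.1696, 0.5128, -1.1899)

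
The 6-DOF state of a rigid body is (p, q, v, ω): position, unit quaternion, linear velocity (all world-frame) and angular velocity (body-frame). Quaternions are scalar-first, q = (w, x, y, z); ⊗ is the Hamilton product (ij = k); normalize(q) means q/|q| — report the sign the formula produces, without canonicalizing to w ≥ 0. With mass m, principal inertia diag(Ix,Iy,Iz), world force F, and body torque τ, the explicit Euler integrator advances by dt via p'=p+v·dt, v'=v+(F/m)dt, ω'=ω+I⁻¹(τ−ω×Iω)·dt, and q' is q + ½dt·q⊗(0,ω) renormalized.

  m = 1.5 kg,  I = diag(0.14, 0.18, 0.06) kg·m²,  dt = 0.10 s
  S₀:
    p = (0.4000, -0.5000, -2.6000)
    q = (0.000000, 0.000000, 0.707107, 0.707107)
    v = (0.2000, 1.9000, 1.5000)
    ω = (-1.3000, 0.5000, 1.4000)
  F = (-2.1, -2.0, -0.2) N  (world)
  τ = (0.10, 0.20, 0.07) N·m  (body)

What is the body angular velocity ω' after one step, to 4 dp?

ω' = (-1.1686, 0.6920, 1.5600)

gyro term ω×Iω = (-0.0840, -0.1456, -0.0260)
angular accel α = (1.3143, 1.9200, 1.6000)
new body rate ω' = (-1.1686, 0.6920, 1.5600)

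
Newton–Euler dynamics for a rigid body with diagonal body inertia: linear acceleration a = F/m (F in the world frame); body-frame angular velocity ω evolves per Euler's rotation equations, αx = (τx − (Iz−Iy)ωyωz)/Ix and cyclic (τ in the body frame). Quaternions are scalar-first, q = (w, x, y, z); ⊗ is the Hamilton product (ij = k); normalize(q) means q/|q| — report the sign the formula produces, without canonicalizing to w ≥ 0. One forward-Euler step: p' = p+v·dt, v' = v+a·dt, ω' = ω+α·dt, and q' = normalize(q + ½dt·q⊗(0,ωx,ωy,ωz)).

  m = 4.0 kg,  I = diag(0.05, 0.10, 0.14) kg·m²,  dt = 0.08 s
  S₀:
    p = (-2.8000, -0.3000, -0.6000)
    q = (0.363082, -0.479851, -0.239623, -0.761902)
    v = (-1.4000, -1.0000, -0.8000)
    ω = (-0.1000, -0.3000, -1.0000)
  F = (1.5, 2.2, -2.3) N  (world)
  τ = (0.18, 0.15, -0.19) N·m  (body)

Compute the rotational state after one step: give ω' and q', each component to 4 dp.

gyro term ω×Iω = (0.0120, -0.0090, 0.0015)
angular accel α = (3.3600, 1.5900, -1.3679)
ω' = ω + α·dt = (0.1688, -0.1728, -1.1094)
q⊗(0,ω) = (-0.8817740, -0.0252558, -0.5125854, -0.2430890)
updated quaternion q' = (0.3275, -0.4804, -0.2599, -0.7709)

ω' = (0.1688, -0.1728, -1.1094)
q' = (0.3275, -0.4804, -0.2599, -0.7709)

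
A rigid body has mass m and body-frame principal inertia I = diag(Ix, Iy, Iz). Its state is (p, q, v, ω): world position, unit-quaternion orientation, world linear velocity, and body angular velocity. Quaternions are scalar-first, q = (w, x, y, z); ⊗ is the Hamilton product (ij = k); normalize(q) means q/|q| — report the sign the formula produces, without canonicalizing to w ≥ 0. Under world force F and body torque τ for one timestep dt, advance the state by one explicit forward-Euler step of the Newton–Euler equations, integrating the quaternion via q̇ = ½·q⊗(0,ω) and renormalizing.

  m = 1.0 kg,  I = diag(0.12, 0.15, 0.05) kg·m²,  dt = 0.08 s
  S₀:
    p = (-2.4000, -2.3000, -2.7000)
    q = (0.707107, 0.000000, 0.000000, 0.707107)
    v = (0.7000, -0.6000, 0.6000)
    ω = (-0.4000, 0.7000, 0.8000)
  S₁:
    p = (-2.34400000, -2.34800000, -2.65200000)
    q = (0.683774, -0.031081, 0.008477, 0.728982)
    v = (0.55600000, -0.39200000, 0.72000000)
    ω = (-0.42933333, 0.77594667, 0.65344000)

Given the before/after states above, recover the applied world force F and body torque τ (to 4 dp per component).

rate change Δω = (-0.02933333, 0.07594667, -0.14656000)
applied torque τ = (-0.1000, 0.1200, -0.1000)
v₁ − v₀ = (-0.14400000, 0.20800000, 0.12000000)
F = m·Δv/dt = (-1.8000, 2.6000, 1.5000)

F = (-1.8000, 2.6000, 1.5000)
τ = (-0.1000, 0.1200, -0.1000)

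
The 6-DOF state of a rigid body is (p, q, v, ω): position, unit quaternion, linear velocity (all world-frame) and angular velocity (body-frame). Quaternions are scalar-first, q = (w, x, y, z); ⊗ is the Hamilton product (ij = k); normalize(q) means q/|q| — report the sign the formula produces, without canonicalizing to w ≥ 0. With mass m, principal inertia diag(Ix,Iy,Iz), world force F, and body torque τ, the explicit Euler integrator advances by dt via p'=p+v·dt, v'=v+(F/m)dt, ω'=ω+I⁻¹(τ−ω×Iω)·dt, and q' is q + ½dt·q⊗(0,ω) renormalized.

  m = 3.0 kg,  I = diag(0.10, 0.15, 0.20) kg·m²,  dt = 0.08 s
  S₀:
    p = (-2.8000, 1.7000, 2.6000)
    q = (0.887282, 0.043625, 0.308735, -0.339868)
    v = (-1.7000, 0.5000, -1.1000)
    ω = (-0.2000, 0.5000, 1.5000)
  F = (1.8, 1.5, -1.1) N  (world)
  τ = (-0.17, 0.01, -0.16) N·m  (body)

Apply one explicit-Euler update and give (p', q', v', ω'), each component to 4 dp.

a = F/m = (0.6000, 0.5000, -0.3667)
p' = p + v·dt = (-2.9360, 1.7400, 2.5120)
v' = v + a·dt = (-1.6520, 0.5400, -1.1293)
precession coupling ω×(Iω) = (0.0375, 0.0300, -0.0050)
(τ − ω×Iω)/I = (-2.0750, -0.1333, -0.7750)
ω + α·dt = (-0.3660, 0.4893, 1.4380)
2q̇ = q⊗(0,ω) = (0.3641595, 0.4555801, 0.4461771, 1.4144825)
q' = normalize(q + ½dt·q⊗(0,ω)) = (0.9000, 0.0617, 0.3259, -0.2827)

p' = (-2.9360, 1.7400, 2.5120)
q' = (0.9000, 0.0617, 0.3259, -0.2827)
v' = (-1.6520, 0.5400, -1.1293)
ω' = (-0.3660, 0.4893, 1.4380)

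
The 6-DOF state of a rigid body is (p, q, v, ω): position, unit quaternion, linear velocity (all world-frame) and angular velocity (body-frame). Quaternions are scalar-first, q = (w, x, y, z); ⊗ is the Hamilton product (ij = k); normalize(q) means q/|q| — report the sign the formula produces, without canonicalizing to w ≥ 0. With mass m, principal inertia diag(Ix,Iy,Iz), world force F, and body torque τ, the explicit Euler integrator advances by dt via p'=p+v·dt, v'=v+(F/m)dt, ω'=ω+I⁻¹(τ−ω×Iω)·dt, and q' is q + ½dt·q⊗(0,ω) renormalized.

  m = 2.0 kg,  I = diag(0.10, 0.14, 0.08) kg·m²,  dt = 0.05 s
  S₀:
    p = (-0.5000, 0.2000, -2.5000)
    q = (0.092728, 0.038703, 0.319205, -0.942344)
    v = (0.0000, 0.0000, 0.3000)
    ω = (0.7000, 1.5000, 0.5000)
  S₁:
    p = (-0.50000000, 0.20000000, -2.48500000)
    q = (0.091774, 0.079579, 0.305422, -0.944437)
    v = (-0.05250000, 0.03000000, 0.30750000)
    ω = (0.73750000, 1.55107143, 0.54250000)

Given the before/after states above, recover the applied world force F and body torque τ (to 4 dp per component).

F = (-2.1000, 1.2000, 0.3000)
τ = (0.0300, 0.1500, 0.1100)

velocity change Δv = (-0.05250000, 0.03000000, 0.00750000)
m·(v₁−v₀)/dt = (-2.1000, 1.2000, 0.3000)
ω₁ − ω₀ = (0.03750000, 0.05107143, 0.04250000)
applied torque τ = (0.0300, 0.1500, 0.1100)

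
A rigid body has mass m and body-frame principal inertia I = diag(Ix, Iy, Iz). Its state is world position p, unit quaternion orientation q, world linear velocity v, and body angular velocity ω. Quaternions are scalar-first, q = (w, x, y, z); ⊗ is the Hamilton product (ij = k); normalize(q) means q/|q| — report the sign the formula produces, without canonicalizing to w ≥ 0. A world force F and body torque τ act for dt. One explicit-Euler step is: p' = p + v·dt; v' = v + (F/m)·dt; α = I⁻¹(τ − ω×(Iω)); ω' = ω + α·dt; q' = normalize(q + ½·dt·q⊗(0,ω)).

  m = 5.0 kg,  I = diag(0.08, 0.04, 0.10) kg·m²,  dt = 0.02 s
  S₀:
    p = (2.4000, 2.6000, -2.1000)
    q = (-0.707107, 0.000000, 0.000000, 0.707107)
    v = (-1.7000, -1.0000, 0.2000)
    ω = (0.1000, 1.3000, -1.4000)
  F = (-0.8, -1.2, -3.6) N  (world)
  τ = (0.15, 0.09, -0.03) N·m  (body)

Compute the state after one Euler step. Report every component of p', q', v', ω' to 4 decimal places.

precession coupling ω×(Iω) = (-0.1092, 0.0028, -0.0052)
α = I⁻¹(τ − ω×Iω) = (3.2400, 2.1800, -0.2480)
new body rate ω' = (0.1648, 1.3436, -1.4050)
q⊗(0,ω) = (0.9899498, -0.9899498, -0.8485284, 0.9899498)
q + ½dt·q⊗(0,ω), renormalized = (-0.6971, -0.0099, -0.0085, 0.7169)
new position p' = (2.3660, 2.5800, -2.0960)
new velocity v' = (-1.7032, -1.0048, 0.1856)

p' = (2.3660, 2.5800, -2.0960)
q' = (-0.6971, -0.0099, -0.0085, 0.7169)
v' = (-1.7032, -1.0048, 0.1856)
ω' = (0.1648, 1.3436, -1.4050)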